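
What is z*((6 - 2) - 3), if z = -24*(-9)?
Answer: 216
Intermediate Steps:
z = 216
z*((6 - 2) - 3) = 216*((6 - 2) - 3) = 216*(4 - 3) = 216*1 = 216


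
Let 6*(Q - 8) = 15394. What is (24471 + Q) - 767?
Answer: 78833/3 ≈ 26278.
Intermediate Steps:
Q = 7721/3 (Q = 8 + (⅙)*15394 = 8 + 7697/3 = 7721/3 ≈ 2573.7)
(24471 + Q) - 767 = (24471 + 7721/3) - 767 = 81134/3 - 767 = 78833/3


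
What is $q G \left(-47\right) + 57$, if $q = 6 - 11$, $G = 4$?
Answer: $997$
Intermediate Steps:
$q = -5$
$q G \left(-47\right) + 57 = \left(-5\right) 4 \left(-47\right) + 57 = \left(-20\right) \left(-47\right) + 57 = 940 + 57 = 997$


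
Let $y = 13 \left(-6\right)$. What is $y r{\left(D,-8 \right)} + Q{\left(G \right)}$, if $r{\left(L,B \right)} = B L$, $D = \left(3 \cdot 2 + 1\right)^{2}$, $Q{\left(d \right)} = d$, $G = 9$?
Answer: $30585$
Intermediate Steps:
$D = 49$ ($D = \left(6 + 1\right)^{2} = 7^{2} = 49$)
$y = -78$
$y r{\left(D,-8 \right)} + Q{\left(G \right)} = - 78 \left(\left(-8\right) 49\right) + 9 = \left(-78\right) \left(-392\right) + 9 = 30576 + 9 = 30585$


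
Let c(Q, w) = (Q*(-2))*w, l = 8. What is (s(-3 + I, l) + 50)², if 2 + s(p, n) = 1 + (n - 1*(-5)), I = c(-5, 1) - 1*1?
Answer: 3844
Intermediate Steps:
c(Q, w) = -2*Q*w (c(Q, w) = (-2*Q)*w = -2*Q*w)
I = 9 (I = -2*(-5)*1 - 1*1 = 10 - 1 = 9)
s(p, n) = 4 + n (s(p, n) = -2 + (1 + (n - 1*(-5))) = -2 + (1 + (n + 5)) = -2 + (1 + (5 + n)) = -2 + (6 + n) = 4 + n)
(s(-3 + I, l) + 50)² = ((4 + 8) + 50)² = (12 + 50)² = 62² = 3844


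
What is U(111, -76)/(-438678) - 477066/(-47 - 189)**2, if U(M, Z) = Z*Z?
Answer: -52400014711/6108152472 ≈ -8.5787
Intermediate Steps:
U(M, Z) = Z**2
U(111, -76)/(-438678) - 477066/(-47 - 189)**2 = (-76)**2/(-438678) - 477066/(-47 - 189)**2 = 5776*(-1/438678) - 477066/((-236)**2) = -2888/219339 - 477066/55696 = -2888/219339 - 477066*1/55696 = -2888/219339 - 238533/27848 = -52400014711/6108152472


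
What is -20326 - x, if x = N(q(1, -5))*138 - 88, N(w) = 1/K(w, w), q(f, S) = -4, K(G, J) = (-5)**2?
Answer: -506088/25 ≈ -20244.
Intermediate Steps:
K(G, J) = 25
N(w) = 1/25
x = -2062/25 (x = (1/25)*138 - 88 = 138/25 - 88 = -2062/25 ≈ -82.480)
-20326 - x = -20326 - 1*(-2062/25) = -20326 + 2062/25 = -506088/25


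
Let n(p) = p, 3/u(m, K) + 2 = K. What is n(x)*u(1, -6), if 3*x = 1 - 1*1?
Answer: 0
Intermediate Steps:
u(m, K) = 3/(-2 + K)
x = 0 (x = (1 - 1*1)/3 = (1 - 1)/3 = (⅓)*0 = 0)
n(x)*u(1, -6) = 0*(3/(-2 - 6)) = 0*(3/(-8)) = 0*(3*(-⅛)) = 0*(-3/8) = 0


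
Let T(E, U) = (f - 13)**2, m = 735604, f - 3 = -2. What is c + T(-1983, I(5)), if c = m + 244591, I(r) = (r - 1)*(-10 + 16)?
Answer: 980339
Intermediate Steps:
f = 1 (f = 3 - 2 = 1)
I(r) = -6 + 6*r (I(r) = (-1 + r)*6 = -6 + 6*r)
T(E, U) = 144 (T(E, U) = (1 - 13)**2 = (-12)**2 = 144)
c = 980195 (c = 735604 + 244591 = 980195)
c + T(-1983, I(5)) = 980195 + 144 = 980339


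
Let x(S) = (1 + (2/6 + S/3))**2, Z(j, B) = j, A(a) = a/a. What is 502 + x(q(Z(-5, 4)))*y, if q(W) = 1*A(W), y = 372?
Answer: 4606/3 ≈ 1535.3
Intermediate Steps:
A(a) = 1
q(W) = 1 (q(W) = 1*1 = 1)
x(S) = (4/3 + S/3)**2 (x(S) = (1 + (2*(1/6) + S*(1/3)))**2 = (1 + (1/3 + S/3))**2 = (4/3 + S/3)**2)
502 + x(q(Z(-5, 4)))*y = 502 + ((4 + 1)**2/9)*372 = 502 + ((1/9)*5**2)*372 = 502 + ((1/9)*25)*372 = 502 + (25/9)*372 = 502 + 3100/3 = 4606/3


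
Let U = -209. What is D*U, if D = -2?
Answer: 418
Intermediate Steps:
D*U = -2*(-209) = 418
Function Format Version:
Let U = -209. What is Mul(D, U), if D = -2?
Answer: 418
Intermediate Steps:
Mul(D, U) = Mul(-2, -209) = 418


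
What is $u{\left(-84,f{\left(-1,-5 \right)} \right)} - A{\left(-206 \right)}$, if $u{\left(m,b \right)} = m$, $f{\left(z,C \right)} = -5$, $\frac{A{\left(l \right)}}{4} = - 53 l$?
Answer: $-43756$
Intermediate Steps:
$A{\left(l \right)} = - 212 l$ ($A{\left(l \right)} = 4 \left(- 53 l\right) = - 212 l$)
$u{\left(-84,f{\left(-1,-5 \right)} \right)} - A{\left(-206 \right)} = -84 - \left(-212\right) \left(-206\right) = -84 - 43672 = -43756$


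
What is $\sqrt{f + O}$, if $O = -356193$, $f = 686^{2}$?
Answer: $\sqrt{114403} \approx 338.24$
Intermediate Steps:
$f = 470596$
$\sqrt{f + O} = \sqrt{470596 - 356193} = \sqrt{114403}$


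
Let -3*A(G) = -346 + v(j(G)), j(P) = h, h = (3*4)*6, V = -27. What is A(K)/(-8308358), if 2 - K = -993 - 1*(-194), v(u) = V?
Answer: -373/24925074 ≈ -1.4965e-5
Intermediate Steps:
h = 72 (h = 12*6 = 72)
j(P) = 72
v(u) = -27
K = 801 (K = 2 - (-993 - 1*(-194)) = 2 - (-993 + 194) = 2 - 1*(-799) = 2 + 799 = 801)
A(G) = 373/3 (A(G) = -(-346 - 27)/3 = -1/3*(-373) = 373/3)
A(K)/(-8308358) = (373/3)/(-8308358) = (373/3)*(-1/8308358) = -373/24925074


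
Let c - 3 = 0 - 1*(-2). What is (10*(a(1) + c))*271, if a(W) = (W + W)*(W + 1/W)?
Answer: 24390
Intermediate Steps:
c = 5 (c = 3 + (0 - 1*(-2)) = 3 + (0 + 2) = 3 + 2 = 5)
a(W) = 2*W*(W + 1/W) (a(W) = (2*W)*(W + 1/W) = 2*W*(W + 1/W))
(10*(a(1) + c))*271 = (10*((2 + 2*1²) + 5))*271 = (10*((2 + 2*1) + 5))*271 = (10*((2 + 2) + 5))*271 = (10*(4 + 5))*271 = (10*9)*271 = 90*271 = 24390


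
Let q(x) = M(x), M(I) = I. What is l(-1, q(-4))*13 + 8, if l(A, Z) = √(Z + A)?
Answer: 8 + 13*I*√5 ≈ 8.0 + 29.069*I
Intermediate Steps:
q(x) = x
l(A, Z) = √(A + Z)
l(-1, q(-4))*13 + 8 = √(-1 - 4)*13 + 8 = √(-5)*13 + 8 = (I*√5)*13 + 8 = 13*I*√5 + 8 = 8 + 13*I*√5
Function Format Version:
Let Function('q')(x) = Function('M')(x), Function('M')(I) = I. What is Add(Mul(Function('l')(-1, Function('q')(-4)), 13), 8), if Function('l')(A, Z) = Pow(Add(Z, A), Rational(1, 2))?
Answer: Add(8, Mul(13, I, Pow(5, Rational(1, 2)))) ≈ Add(8.0000, Mul(29.069, I))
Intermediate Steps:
Function('q')(x) = x
Function('l')(A, Z) = Pow(Add(A, Z), Rational(1, 2))
Add(Mul(Function('l')(-1, Function('q')(-4)), 13), 8) = Add(Mul(Pow(Add(-1, -4), Rational(1, 2)), 13), 8) = Add(Mul(Pow(-5, Rational(1, 2)), 13), 8) = Add(Mul(Mul(I, Pow(5, Rational(1, 2))), 13), 8) = Add(Mul(13, I, Pow(5, Rational(1, 2))), 8) = Add(8, Mul(13, I, Pow(5, Rational(1, 2))))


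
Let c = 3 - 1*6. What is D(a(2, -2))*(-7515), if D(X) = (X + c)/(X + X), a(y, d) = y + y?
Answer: -7515/8 ≈ -939.38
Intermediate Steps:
a(y, d) = 2*y
c = -3 (c = 3 - 6 = -3)
D(X) = (-3 + X)/(2*X) (D(X) = (X - 3)/(X + X) = (-3 + X)/((2*X)) = (-3 + X)*(1/(2*X)) = (-3 + X)/(2*X))
D(a(2, -2))*(-7515) = ((-3 + 2*2)/(2*((2*2))))*(-7515) = ((1/2)*(-3 + 4)/4)*(-7515) = ((1/2)*(1/4)*1)*(-7515) = (1/8)*(-7515) = -7515/8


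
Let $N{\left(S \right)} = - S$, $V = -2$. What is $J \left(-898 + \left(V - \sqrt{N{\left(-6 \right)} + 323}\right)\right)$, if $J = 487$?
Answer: $-438300 - 487 \sqrt{329} \approx -4.4713 \cdot 10^{5}$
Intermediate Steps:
$J \left(-898 + \left(V - \sqrt{N{\left(-6 \right)} + 323}\right)\right) = 487 \left(-898 - \left(2 + \sqrt{\left(-1\right) \left(-6\right) + 323}\right)\right) = 487 \left(-898 - \left(2 + \sqrt{6 + 323}\right)\right) = 487 \left(-898 - \left(2 + \sqrt{329}\right)\right) = 487 \left(-900 - \sqrt{329}\right) = -438300 - 487 \sqrt{329}$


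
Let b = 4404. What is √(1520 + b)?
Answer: 2*√1481 ≈ 76.968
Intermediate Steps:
√(1520 + b) = √(1520 + 4404) = √5924 = 2*√1481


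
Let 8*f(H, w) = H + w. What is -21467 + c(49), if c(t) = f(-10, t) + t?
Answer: -171305/8 ≈ -21413.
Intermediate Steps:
f(H, w) = H/8 + w/8 (f(H, w) = (H + w)/8 = H/8 + w/8)
c(t) = -5/4 + 9*t/8 (c(t) = ((1/8)*(-10) + t/8) + t = (-5/4 + t/8) + t = -5/4 + 9*t/8)
-21467 + c(49) = -21467 + (-5/4 + (9/8)*49) = -21467 + (-5/4 + 441/8) = -21467 + 431/8 = -171305/8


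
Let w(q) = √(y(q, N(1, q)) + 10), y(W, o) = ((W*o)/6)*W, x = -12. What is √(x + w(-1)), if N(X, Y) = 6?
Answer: √(-12 + √11) ≈ 2.9468*I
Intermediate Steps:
y(W, o) = o*W²/6 (y(W, o) = ((W*o)*(⅙))*W = (W*o/6)*W = o*W²/6)
w(q) = √(10 + q²) (w(q) = √((⅙)*6*q² + 10) = √(q² + 10) = √(10 + q²))
√(x + w(-1)) = √(-12 + √(10 + (-1)²)) = √(-12 + √(10 + 1)) = √(-12 + √11)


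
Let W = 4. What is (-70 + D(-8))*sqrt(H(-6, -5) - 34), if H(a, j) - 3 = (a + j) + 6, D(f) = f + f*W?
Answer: -660*I ≈ -660.0*I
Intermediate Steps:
D(f) = 5*f (D(f) = f + f*4 = f + 4*f = 5*f)
H(a, j) = 9 + a + j (H(a, j) = 3 + ((a + j) + 6) = 3 + (6 + a + j) = 9 + a + j)
(-70 + D(-8))*sqrt(H(-6, -5) - 34) = (-70 + 5*(-8))*sqrt((9 - 6 - 5) - 34) = (-70 - 40)*sqrt(-2 - 34) = -660*I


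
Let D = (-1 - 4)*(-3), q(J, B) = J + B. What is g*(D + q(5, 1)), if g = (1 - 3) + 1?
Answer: -21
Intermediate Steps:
q(J, B) = B + J
D = 15 (D = -5*(-3) = 15)
g = -1 (g = -2 + 1 = -1)
g*(D + q(5, 1)) = -(15 + (1 + 5)) = -(15 + 6) = -1*21 = -21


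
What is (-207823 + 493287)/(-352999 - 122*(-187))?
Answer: -285464/330185 ≈ -0.86456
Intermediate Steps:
(-207823 + 493287)/(-352999 - 122*(-187)) = 285464/(-352999 + 22814) = 285464/(-330185) = 285464*(-1/330185) = -285464/330185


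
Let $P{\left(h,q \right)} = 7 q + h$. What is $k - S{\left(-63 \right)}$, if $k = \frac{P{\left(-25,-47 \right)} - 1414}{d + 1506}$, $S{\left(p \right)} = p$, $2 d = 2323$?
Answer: $\frac{332569}{5335} \approx 62.337$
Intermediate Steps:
$d = \frac{2323}{2}$ ($d = \frac{1}{2} \cdot 2323 = \frac{2323}{2} \approx 1161.5$)
$P{\left(h,q \right)} = h + 7 q$
$k = - \frac{3536}{5335}$ ($k = \frac{\left(-25 + 7 \left(-47\right)\right) - 1414}{\frac{2323}{2} + 1506} = \frac{\left(-25 - 329\right) - 1414}{\frac{5335}{2}} = \left(-354 - 1414\right) \frac{2}{5335} = \left(-1768\right) \frac{2}{5335} = - \frac{3536}{5335} \approx -0.66279$)
$k - S{\left(-63 \right)} = - \frac{3536}{5335} - -63 = - \frac{3536}{5335} + 63 = \frac{332569}{5335}$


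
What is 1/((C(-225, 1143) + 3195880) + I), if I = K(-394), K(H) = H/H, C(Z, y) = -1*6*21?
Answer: 1/3195755 ≈ 3.1292e-7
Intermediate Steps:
C(Z, y) = -126 (C(Z, y) = -6*21 = -126)
K(H) = 1
I = 1
1/((C(-225, 1143) + 3195880) + I) = 1/((-126 + 3195880) + 1) = 1/(3195754 + 1) = 1/3195755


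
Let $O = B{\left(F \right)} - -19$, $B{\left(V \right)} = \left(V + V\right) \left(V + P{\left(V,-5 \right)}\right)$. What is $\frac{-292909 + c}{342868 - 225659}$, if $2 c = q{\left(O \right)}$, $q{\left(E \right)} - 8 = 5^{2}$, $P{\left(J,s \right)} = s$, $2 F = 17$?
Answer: $- \frac{585785}{234418} \approx -2.4989$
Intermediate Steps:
$F = \frac{17}{2}$ ($F = \frac{1}{2} \cdot 17 = \frac{17}{2} \approx 8.5$)
$B{\left(V \right)} = 2 V \left(-5 + V\right)$ ($B{\left(V \right)} = \left(V + V\right) \left(V - 5\right) = 2 V \left(-5 + V\right)$)
$O = \frac{157}{2}$ ($O = 2 \cdot \frac{17}{2} \left(-5 + \frac{17}{2}\right) - -19 = 2 \cdot \frac{17}{2} \cdot \frac{7}{2} + 19 = \frac{119}{2} + 19 = \frac{157}{2} \approx 78.5$)
$q{\left(E \right)} = 33$ ($q{\left(E \right)} = 8 + 5^{2} = 8 + 25 = 33$)
$c = \frac{33}{2}$ ($c = \frac{1}{2} \cdot 33 = \frac{33}{2} \approx 16.5$)
$\frac{-292909 + c}{342868 - 225659} = \frac{-292909 + \frac{33}{2}}{342868 - 225659} = - \frac{585785}{2 \cdot 117209} = \left(- \frac{585785}{2}\right) \frac{1}{117209} = - \frac{585785}{234418}$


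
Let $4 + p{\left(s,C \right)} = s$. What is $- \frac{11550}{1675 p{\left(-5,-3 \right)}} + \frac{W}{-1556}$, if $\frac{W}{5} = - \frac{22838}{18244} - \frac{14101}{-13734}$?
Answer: $\frac{1252033578253}{1632606492762} \approx 0.76689$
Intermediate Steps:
$p{\left(s,C \right)} = -4 + s$
$W = - \frac{35249030}{31320387}$ ($W = 5 \left(- \frac{22838}{18244} - \frac{14101}{-13734}\right) = 5 \left(\left(-22838\right) \frac{1}{18244} - - \frac{14101}{13734}\right) = 5 \left(- \frac{11419}{9122} + \frac{14101}{13734}\right) = 5 \left(- \frac{7049806}{31320387}\right) = - \frac{35249030}{31320387} \approx -1.1254$)
$- \frac{11550}{1675 p{\left(-5,-3 \right)}} + \frac{W}{-1556} = - \frac{11550}{1675 \left(-4 - 5\right)} - \frac{35249030}{31320387 \left(-1556\right)} = - \frac{11550}{1675 \left(-9\right)} - - \frac{17624515}{24367261086} = - \frac{11550}{-15075} + \frac{17624515}{24367261086} = \left(-11550\right) \left(- \frac{1}{15075}\right) + \frac{17624515}{24367261086} = \frac{154}{201} + \frac{17624515}{24367261086} = \frac{1252033578253}{1632606492762}$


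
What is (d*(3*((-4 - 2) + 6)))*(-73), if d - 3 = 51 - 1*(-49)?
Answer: 0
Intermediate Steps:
d = 103 (d = 3 + (51 - 1*(-49)) = 3 + (51 + 49) = 3 + 100 = 103)
(d*(3*((-4 - 2) + 6)))*(-73) = (103*(3*((-4 - 2) + 6)))*(-73) = (103*(3*(-6 + 6)))*(-73) = (103*(3*0))*(-73) = (103*0)*(-73) = 0*(-73) = 0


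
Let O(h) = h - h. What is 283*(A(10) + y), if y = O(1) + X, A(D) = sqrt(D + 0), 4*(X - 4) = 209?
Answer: 63675/4 + 283*sqrt(10) ≈ 16814.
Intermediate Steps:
X = 225/4 (X = 4 + (1/4)*209 = 4 + 209/4 = 225/4 ≈ 56.250)
A(D) = sqrt(D)
O(h) = 0
y = 225/4 (y = 0 + 225/4 = 225/4 ≈ 56.250)
283*(A(10) + y) = 283*(sqrt(10) + 225/4) = 283*(225/4 + sqrt(10)) = 63675/4 + 283*sqrt(10)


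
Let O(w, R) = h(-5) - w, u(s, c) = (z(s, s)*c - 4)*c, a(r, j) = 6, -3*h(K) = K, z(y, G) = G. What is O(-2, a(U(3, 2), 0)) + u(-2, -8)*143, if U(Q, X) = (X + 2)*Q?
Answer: -41173/3 ≈ -13724.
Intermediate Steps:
h(K) = -K/3
U(Q, X) = Q*(2 + X) (U(Q, X) = (2 + X)*Q = Q*(2 + X))
u(s, c) = c*(-4 + c*s) (u(s, c) = (s*c - 4)*c = (c*s - 4)*c = (-4 + c*s)*c = c*(-4 + c*s))
O(w, R) = 5/3 - w (O(w, R) = -1/3*(-5) - w = 5/3 - w)
O(-2, a(U(3, 2), 0)) + u(-2, -8)*143 = (5/3 - 1*(-2)) - 8*(-4 - 8*(-2))*143 = (5/3 + 2) - 8*(-4 + 16)*143 = 11/3 - 8*12*143 = 11/3 - 96*143 = 11/3 - 13728 = -41173/3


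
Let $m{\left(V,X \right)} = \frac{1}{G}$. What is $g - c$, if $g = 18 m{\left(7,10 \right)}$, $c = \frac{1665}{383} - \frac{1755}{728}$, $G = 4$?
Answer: $\frac{54981}{21448} \approx 2.5635$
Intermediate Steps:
$m{\left(V,X \right)} = \frac{1}{4}$
$c = \frac{41535}{21448}$ ($c = 1665 \cdot \frac{1}{383} - \frac{135}{56} = \frac{1665}{383} - \frac{135}{56} = \frac{41535}{21448} \approx 1.9365$)
$g = \frac{9}{2}$ ($g = 18 \cdot \frac{1}{4} = \frac{9}{2} \approx 4.5$)
$g - c = \frac{9}{2} - \frac{41535}{21448} = \frac{54981}{21448}$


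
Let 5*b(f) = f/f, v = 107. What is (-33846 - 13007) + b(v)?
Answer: -234264/5 ≈ -46853.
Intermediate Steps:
b(f) = ⅕ (b(f) = (f/f)/5 = (⅕)*1 = ⅕)
(-33846 - 13007) + b(v) = (-33846 - 13007) + ⅕ = -46853 + ⅕ = -234264/5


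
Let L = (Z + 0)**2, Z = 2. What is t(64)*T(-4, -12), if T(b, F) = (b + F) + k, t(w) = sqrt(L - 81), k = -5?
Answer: -21*I*sqrt(77) ≈ -184.27*I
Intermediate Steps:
L = 4 (L = (2 + 0)**2 = 2**2 = 4)
t(w) = I*sqrt(77) (t(w) = sqrt(4 - 81) = sqrt(-77) = I*sqrt(77))
T(b, F) = -5 + F + b (T(b, F) = (b + F) - 5 = (F + b) - 5 = -5 + F + b)
t(64)*T(-4, -12) = (I*sqrt(77))*(-5 - 12 - 4) = (I*sqrt(77))*(-21) = -21*I*sqrt(77)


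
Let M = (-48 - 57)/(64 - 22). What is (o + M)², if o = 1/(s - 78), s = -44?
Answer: 23409/3721 ≈ 6.2911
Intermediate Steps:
o = -1/122 (o = 1/(-44 - 78) = 1/(-122) = -1/122 ≈ -0.0081967)
M = -5/2 (M = -105/42 = -105*1/42 = -5/2 ≈ -2.5000)
(o + M)² = (-1/122 - 5/2)² = (-153/61)² = 23409/3721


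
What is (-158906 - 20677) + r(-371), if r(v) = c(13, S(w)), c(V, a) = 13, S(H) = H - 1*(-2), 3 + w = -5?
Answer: -179570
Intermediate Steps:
w = -8 (w = -3 - 5 = -8)
S(H) = 2 + H (S(H) = H + 2 = 2 + H)
r(v) = 13
(-158906 - 20677) + r(-371) = (-158906 - 20677) + 13 = -179583 + 13 = -179570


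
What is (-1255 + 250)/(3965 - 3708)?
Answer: -1005/257 ≈ -3.9105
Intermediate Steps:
(-1255 + 250)/(3965 - 3708) = -1005/257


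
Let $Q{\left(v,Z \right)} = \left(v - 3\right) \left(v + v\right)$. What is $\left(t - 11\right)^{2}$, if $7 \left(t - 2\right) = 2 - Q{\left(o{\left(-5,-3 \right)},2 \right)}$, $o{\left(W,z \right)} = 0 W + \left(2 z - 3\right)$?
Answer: $\frac{76729}{49} \approx 1565.9$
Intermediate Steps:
$o{\left(W,z \right)} = -3 + 2 z$ ($o{\left(W,z \right)} = 0 + \left(-3 + 2 z\right) = -3 + 2 z$)
$Q{\left(v,Z \right)} = 2 v \left(-3 + v\right)$ ($Q{\left(v,Z \right)} = \left(-3 + v\right) 2 v = 2 v \left(-3 + v\right)$)
$t = - \frac{200}{7}$ ($t = 2 + \frac{2 - 2 \left(-3 + 2 \left(-3\right)\right) \left(-3 + \left(-3 + 2 \left(-3\right)\right)\right)}{7} = 2 + \frac{2 - 2 \left(-3 - 6\right) \left(-3 - 9\right)}{7} = 2 + \frac{2 - 2 \left(-9\right) \left(-3 - 9\right)}{7} = 2 + \frac{2 - 2 \left(-9\right) \left(-12\right)}{7} = 2 + \frac{2 - 216}{7} = 2 + \frac{1}{7} \left(-214\right) = 2 - \frac{214}{7} = - \frac{200}{7} \approx -28.571$)
$\left(t - 11\right)^{2} = \left(- \frac{200}{7} - 11\right)^{2} = \left(- \frac{277}{7}\right)^{2} = \frac{76729}{49}$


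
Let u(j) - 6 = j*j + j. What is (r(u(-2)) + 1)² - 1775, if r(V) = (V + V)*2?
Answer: -686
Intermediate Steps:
u(j) = 6 + j + j² (u(j) = 6 + (j*j + j) = 6 + (j² + j) = 6 + (j + j²) = 6 + j + j²)
r(V) = 4*V (r(V) = (2*V)*2 = 4*V)
(r(u(-2)) + 1)² - 1775 = (4*(6 - 2 + (-2)²) + 1)² - 1775 = (4*(6 - 2 + 4) + 1)² - 1775 = (4*8 + 1)² - 1775 = (32 + 1)² - 1775 = 33² - 1775 = 1089 - 1775 = -686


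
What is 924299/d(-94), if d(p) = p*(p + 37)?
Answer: 924299/5358 ≈ 172.51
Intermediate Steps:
d(p) = p*(37 + p)
924299/d(-94) = 924299/((-94*(37 - 94))) = 924299/((-94*(-57))) = 924299/5358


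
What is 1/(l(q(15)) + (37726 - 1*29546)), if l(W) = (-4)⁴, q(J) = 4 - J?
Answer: 1/8436 ≈ 0.00011854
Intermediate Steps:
l(W) = 256
1/(l(q(15)) + (37726 - 1*29546)) = 1/(256 + (37726 - 1*29546)) = 1/(256 + (37726 - 29546)) = 1/(256 + 8180) = 1/8436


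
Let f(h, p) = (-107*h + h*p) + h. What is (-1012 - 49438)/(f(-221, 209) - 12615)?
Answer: 25225/17689 ≈ 1.4260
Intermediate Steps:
f(h, p) = -106*h + h*p
(-1012 - 49438)/(f(-221, 209) - 12615) = (-1012 - 49438)/(-221*(-106 + 209) - 12615) = -50450/(-221*103 - 12615) = -50450/(-22763 - 12615) = -50450/(-35378) = -50450*(-1/35378) = 25225/17689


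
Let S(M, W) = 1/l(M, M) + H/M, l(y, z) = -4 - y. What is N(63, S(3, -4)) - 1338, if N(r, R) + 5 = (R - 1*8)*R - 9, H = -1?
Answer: -594452/441 ≈ -1348.0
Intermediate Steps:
S(M, W) = 1/(-4 - M) - 1/M
N(r, R) = -14 + R*(-8 + R) (N(r, R) = -5 + ((R - 1*8)*R - 9) = -5 + ((R - 8)*R - 9) = -5 + ((-8 + R)*R - 9) = -5 + (R*(-8 + R) - 9) = -5 + (-9 + R*(-8 + R)) = -14 + R*(-8 + R))
N(63, S(3, -4)) - 1338 = (-14 + (2*(-2 - 1*3)/(3*(4 + 3)))² - 16*(-2 - 1*3)/(3*(4 + 3))) - 1338 = (-14 + (2*(⅓)*(-2 - 3)/7)² - 16*(-2 - 3)/(3*7)) - 1338 = (-14 + (2*(⅓)*(⅐)*(-5))² - 16*(-5)/(3*7)) - 1338 = (-14 + (-10/21)² - 8*(-10/21)) - 1338 = (-14 + 100/441 + 80/21) - 1338 = -4394/441 - 1338 = -594452/441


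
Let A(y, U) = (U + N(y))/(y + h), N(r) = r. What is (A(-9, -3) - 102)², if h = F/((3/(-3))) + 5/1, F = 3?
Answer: 492804/49 ≈ 10057.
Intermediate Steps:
h = 2 (h = 3/((3/(-3))) + 5/1 = 3/((3*(-⅓))) + 5*1 = 3/(-1) + 5 = 3*(-1) + 5 = -3 + 5 = 2)
A(y, U) = (U + y)/(2 + y) (A(y, U) = (U + y)/(y + 2) = (U + y)/(2 + y))
(A(-9, -3) - 102)² = ((-3 - 9)/(2 - 9) - 102)² = (-12/(-7) - 102)² = (-⅐*(-12) - 102)² = (12/7 - 102)² = (-702/7)² = 492804/49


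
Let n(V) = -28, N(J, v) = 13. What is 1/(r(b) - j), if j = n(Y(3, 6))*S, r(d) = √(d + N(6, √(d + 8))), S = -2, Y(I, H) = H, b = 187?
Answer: -7/367 - 5*√2/1468 ≈ -0.023890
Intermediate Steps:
r(d) = √(13 + d) (r(d) = √(d + 13) = √(13 + d))
j = 56 (j = -28*(-2) = 56)
1/(r(b) - j) = 1/(√(13 + 187) - 1*56) = 1/(√200 - 56) = 1/(10*√2 - 56) = 1/(-56 + 10*√2)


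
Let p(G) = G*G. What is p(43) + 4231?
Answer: 6080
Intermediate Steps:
p(G) = G²
p(43) + 4231 = 43² + 4231 = 1849 + 4231 = 6080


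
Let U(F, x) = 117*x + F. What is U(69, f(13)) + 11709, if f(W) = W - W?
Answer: 11778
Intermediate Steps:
f(W) = 0
U(F, x) = F + 117*x
U(69, f(13)) + 11709 = (69 + 117*0) + 11709 = (69 + 0) + 11709 = 69 + 11709 = 11778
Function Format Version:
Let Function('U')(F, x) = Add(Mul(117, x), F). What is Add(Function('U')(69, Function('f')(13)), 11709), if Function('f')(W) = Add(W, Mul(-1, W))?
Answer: 11778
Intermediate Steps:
Function('f')(W) = 0
Function('U')(F, x) = Add(F, Mul(117, x))
Add(Function('U')(69, Function('f')(13)), 11709) = Add(Add(69, Mul(117, 0)), 11709) = Add(Add(69, 0), 11709) = Add(69, 11709) = 11778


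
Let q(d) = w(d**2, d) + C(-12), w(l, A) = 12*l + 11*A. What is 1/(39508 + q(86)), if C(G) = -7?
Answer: 1/129199 ≈ 7.7400e-6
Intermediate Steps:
w(l, A) = 11*A + 12*l
q(d) = -7 + 11*d + 12*d**2 (q(d) = (11*d + 12*d**2) - 7 = -7 + 11*d + 12*d**2)
1/(39508 + q(86)) = 1/(39508 + (-7 + 11*86 + 12*86**2)) = 1/(39508 + (-7 + 946 + 12*7396)) = 1/(39508 + (-7 + 946 + 88752)) = 1/(39508 + 89691) = 1/129199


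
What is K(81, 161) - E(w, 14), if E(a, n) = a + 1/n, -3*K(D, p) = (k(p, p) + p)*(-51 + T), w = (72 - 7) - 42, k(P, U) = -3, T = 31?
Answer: 43271/42 ≈ 1030.3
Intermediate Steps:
w = 23 (w = 65 - 42 = 23)
K(D, p) = -20 + 20*p/3 (K(D, p) = -(-3 + p)*(-51 + 31)/3 = -(-3 + p)*(-20)/3 = -(60 - 20*p)/3 = -20 + 20*p/3)
K(81, 161) - E(w, 14) = (-20 + (20/3)*161) - (23 + 1/14) = (-20 + 3220/3) - (23 + 1/14) = 3160/3 - 1*323/14 = 3160/3 - 323/14 = 43271/42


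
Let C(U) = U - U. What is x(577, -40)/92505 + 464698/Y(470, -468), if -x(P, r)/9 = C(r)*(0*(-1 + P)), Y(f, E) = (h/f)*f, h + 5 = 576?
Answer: 464698/571 ≈ 813.83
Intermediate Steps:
C(U) = 0
h = 571 (h = -5 + 576 = 571)
Y(f, E) = 571 (Y(f, E) = (571/f)*f = 571)
x(P, r) = 0 (x(P, r) = -0*0*(-1 + P) = -0*0 = -9*0 = 0)
x(577, -40)/92505 + 464698/Y(470, -468) = 0/92505 + 464698/571 = 0*(1/92505) + 464698*(1/571) = 0 + 464698/571 = 464698/571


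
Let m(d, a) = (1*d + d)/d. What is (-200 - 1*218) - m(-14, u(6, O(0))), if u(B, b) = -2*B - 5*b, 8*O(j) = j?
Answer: -420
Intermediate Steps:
O(j) = j/8
u(B, b) = -5*b - 2*B
m(d, a) = 2 (m(d, a) = (d + d)/d = (2*d)/d = 2)
(-200 - 1*218) - m(-14, u(6, O(0))) = (-200 - 1*218) - 1*2 = (-200 - 218) - 2 = -418 - 2 = -420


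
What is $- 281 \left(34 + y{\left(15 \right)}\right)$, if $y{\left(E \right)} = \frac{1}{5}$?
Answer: $- \frac{48051}{5} \approx -9610.2$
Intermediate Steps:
$y{\left(E \right)} = \frac{1}{5}$
$- 281 \left(34 + y{\left(15 \right)}\right) = - 281 \left(34 + \frac{1}{5}\right) = \left(-281\right) \frac{171}{5} = - \frac{48051}{5}$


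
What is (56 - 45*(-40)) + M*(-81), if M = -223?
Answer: 19919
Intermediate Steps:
(56 - 45*(-40)) + M*(-81) = (56 - 45*(-40)) - 223*(-81) = (56 + 1800) + 18063 = 1856 + 18063 = 19919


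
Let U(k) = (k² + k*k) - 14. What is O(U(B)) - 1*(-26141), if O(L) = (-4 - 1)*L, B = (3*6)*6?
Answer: -90429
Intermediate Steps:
B = 108 (B = 18*6 = 108)
U(k) = -14 + 2*k² (U(k) = (k² + k²) - 14 = 2*k² - 14 = -14 + 2*k²)
O(L) = -5*L
O(U(B)) - 1*(-26141) = -5*(-14 + 2*108²) - 1*(-26141) = -5*(-14 + 2*11664) + 26141 = -5*(-14 + 23328) + 26141 = -5*23314 + 26141 = -116570 + 26141 = -90429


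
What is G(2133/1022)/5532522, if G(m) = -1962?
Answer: -327/922087 ≈ -0.00035463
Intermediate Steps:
G(2133/1022)/5532522 = -1962/5532522 = -1962*1/5532522 = -327/922087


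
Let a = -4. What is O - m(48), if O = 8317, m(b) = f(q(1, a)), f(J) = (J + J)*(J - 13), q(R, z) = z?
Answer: 8181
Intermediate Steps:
f(J) = 2*J*(-13 + J) (f(J) = (2*J)*(-13 + J) = 2*J*(-13 + J))
m(b) = 136 (m(b) = 2*(-4)*(-13 - 4) = 2*(-4)*(-17) = 136)
O - m(48) = 8317 - 1*136 = 8317 - 136 = 8181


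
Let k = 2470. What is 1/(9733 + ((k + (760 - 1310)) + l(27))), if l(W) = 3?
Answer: 1/11656 ≈ 8.5793e-5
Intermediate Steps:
1/(9733 + ((k + (760 - 1310)) + l(27))) = 1/(9733 + ((2470 + (760 - 1310)) + 3)) = 1/(9733 + ((2470 - 550) + 3)) = 1/(9733 + (1920 + 3)) = 1/(9733 + 1923) = 1/11656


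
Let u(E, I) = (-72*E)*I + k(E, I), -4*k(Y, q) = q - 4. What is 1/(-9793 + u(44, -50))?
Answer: 2/297241 ≈ 6.7285e-6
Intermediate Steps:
k(Y, q) = 1 - q/4 (k(Y, q) = -(q - 4)/4 = -(-4 + q)/4 = 1 - q/4)
u(E, I) = 1 - I/4 - 72*E*I (u(E, I) = (-72*E)*I + (1 - I/4) = -72*E*I + (1 - I/4) = 1 - I/4 - 72*E*I)
1/(-9793 + u(44, -50)) = 1/(-9793 + (1 - 1/4*(-50) - 72*44*(-50))) = 1/(-9793 + (1 + 25/2 + 158400)) = 1/(-9793 + 316827/2) = 1/(297241/2) = 2/297241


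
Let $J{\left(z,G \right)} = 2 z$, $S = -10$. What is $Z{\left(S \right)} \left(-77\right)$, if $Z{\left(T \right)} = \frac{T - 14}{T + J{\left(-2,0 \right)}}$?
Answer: $-132$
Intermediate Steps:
$Z{\left(T \right)} = \frac{-14 + T}{-4 + T}$ ($Z{\left(T \right)} = \frac{T - 14}{T + 2 \left(-2\right)} = \frac{-14 + T}{T - 4} = \frac{-14 + T}{-4 + T}$)
$Z{\left(S \right)} \left(-77\right) = \frac{-14 - 10}{-4 - 10} \left(-77\right) = \frac{1}{-14} \left(-24\right) \left(-77\right) = \left(- \frac{1}{14}\right) \left(-24\right) \left(-77\right) = \frac{12}{7} \left(-77\right) = -132$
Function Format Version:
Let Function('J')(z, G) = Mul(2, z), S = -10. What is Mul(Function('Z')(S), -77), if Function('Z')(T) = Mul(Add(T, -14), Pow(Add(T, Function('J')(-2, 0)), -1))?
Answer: -132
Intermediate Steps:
Function('Z')(T) = Mul(Pow(Add(-4, T), -1), Add(-14, T)) (Function('Z')(T) = Mul(Add(T, -14), Pow(Add(T, Mul(2, -2)), -1)) = Mul(Add(-14, T), Pow(Add(T, -4), -1)) = Mul(Add(-14, T), Pow(Add(-4, T), -1)) = Mul(Pow(Add(-4, T), -1), Add(-14, T)))
Mul(Function('Z')(S), -77) = Mul(Mul(Pow(Add(-4, -10), -1), Add(-14, -10)), -77) = Mul(Mul(Pow(-14, -1), -24), -77) = Mul(Mul(Rational(-1, 14), -24), -77) = Mul(Rational(12, 7), -77) = -132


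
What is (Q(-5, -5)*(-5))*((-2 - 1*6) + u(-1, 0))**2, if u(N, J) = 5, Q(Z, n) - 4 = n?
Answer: 45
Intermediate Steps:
Q(Z, n) = 4 + n
(Q(-5, -5)*(-5))*((-2 - 1*6) + u(-1, 0))**2 = ((4 - 5)*(-5))*((-2 - 1*6) + 5)**2 = (-1*(-5))*((-2 - 6) + 5)**2 = 5*(-8 + 5)**2 = 5*(-3)**2 = 5*9 = 45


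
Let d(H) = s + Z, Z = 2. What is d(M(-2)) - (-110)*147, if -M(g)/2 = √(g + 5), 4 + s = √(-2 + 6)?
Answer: 16170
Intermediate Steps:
s = -2 (s = -4 + √(-2 + 6) = -4 + √4 = -4 + 2 = -2)
M(g) = -2*√(5 + g) (M(g) = -2*√(g + 5) = -2*√(5 + g))
d(H) = 0 (d(H) = -2 + 2 = 0)
d(M(-2)) - (-110)*147 = 0 - (-110)*147 = 0 - 110*(-147) = 0 + 16170 = 16170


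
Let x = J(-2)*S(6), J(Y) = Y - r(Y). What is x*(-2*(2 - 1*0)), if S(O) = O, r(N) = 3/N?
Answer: 12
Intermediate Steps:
J(Y) = Y - 3/Y
x = -3 (x = (-2 - 3/(-2))*6 = (-2 - 3*(-½))*6 = (-2 + 3/2)*6 = -½*6 = -3)
x*(-2*(2 - 1*0)) = -(-6)*(2 - 1*0) = -(-6)*(2 + 0) = -(-6)*2 = -3*(-4) = 12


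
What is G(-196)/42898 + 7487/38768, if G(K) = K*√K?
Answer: 7487/38768 - 1372*I/21449 ≈ 0.19312 - 0.063966*I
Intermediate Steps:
G(K) = K^(3/2)
G(-196)/42898 + 7487/38768 = (-196)^(3/2)/42898 + 7487/38768 = -2744*I*(1/42898) + 7487*(1/38768) = -1372*I/21449 + 7487/38768 = 7487/38768 - 1372*I/21449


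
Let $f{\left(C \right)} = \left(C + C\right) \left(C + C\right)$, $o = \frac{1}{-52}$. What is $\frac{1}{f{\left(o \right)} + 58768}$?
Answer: $\frac{676}{39727169} \approx 1.7016 \cdot 10^{-5}$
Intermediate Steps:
$o = - \frac{1}{52} \approx -0.019231$
$f{\left(C \right)} = 4 C^{2}$ ($f{\left(C \right)} = 2 C 2 C = 4 C^{2}$)
$\frac{1}{f{\left(o \right)} + 58768} = \frac{1}{4 \left(- \frac{1}{52}\right)^{2} + 58768} = \frac{1}{4 \cdot \frac{1}{2704} + 58768} = \frac{1}{\frac{1}{676} + 58768} = \frac{1}{\frac{39727169}{676}} = \frac{676}{39727169}$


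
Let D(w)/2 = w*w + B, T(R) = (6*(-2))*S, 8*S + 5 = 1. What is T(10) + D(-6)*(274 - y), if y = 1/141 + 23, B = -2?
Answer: 2407366/141 ≈ 17074.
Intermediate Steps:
S = -1/2 (S = -5/8 + (1/8)*1 = -5/8 + 1/8 = -1/2 ≈ -0.50000)
T(R) = 6 (T(R) = (6*(-2))*(-1/2) = -12*(-1/2) = 6)
D(w) = -4 + 2*w**2 (D(w) = 2*(w*w - 2) = 2*(w**2 - 2) = 2*(-2 + w**2) = -4 + 2*w**2)
y = 3244/141 (y = 1/141 + 23 = 3244/141 ≈ 23.007)
T(10) + D(-6)*(274 - y) = 6 + (-4 + 2*(-6)**2)*(274 - 1*3244/141) = 6 + (-4 + 2*36)*(274 - 3244/141) = 6 + (-4 + 72)*(35390/141) = 6 + 68*(35390/141) = 6 + 2406520/141 = 2407366/141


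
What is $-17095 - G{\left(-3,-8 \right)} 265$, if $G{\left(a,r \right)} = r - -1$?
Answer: $-15240$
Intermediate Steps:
$G{\left(a,r \right)} = 1 + r$ ($G{\left(a,r \right)} = r + 1 = 1 + r$)
$-17095 - G{\left(-3,-8 \right)} 265 = -17095 - \left(1 - 8\right) 265 = -17095 - \left(-7\right) 265 = -17095 - -1855 = -17095 + 1855 = -15240$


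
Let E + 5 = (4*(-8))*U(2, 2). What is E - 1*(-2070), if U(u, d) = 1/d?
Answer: 2049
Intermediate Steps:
E = -21 (E = -5 + (4*(-8))/2 = -5 - 32*½ = -5 - 16 = -21)
E - 1*(-2070) = -21 - 1*(-2070) = -21 + 2070 = 2049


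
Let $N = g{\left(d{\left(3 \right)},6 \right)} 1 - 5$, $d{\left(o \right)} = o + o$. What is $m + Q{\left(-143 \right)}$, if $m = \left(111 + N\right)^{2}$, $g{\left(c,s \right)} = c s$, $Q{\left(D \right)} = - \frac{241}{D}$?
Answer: $\frac{2883693}{143} \approx 20166.0$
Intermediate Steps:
$d{\left(o \right)} = 2 o$
$N = 31$ ($N = 2 \cdot 3 \cdot 6 \cdot 1 - 5 = 6 \cdot 6 \cdot 1 - 5 = 36 \cdot 1 - 5 = 36 - 5 = 31$)
$m = 20164$ ($m = \left(111 + 31\right)^{2} = 142^{2} = 20164$)
$m + Q{\left(-143 \right)} = 20164 - \frac{241}{-143} = 20164 - - \frac{241}{143} = 20164 + \frac{241}{143} = \frac{2883693}{143}$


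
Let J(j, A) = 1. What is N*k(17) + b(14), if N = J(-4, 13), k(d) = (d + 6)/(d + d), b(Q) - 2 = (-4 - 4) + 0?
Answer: -181/34 ≈ -5.3235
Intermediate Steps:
b(Q) = -6 (b(Q) = 2 + ((-4 - 4) + 0) = 2 + (-8 + 0) = 2 - 8 = -6)
k(d) = (6 + d)/(2*d) (k(d) = (6 + d)/((2*d)) = (6 + d)*(1/(2*d)) = (6 + d)/(2*d))
N = 1
N*k(17) + b(14) = 1*((½)*(6 + 17)/17) - 6 = 1*((½)*(1/17)*23) - 6 = 1*(23/34) - 6 = 23/34 - 6 = -181/34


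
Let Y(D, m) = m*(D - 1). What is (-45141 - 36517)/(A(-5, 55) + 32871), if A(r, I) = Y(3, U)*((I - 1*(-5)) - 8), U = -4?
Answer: -81658/32455 ≈ -2.5160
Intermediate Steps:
Y(D, m) = m*(-1 + D)
A(r, I) = 24 - 8*I (A(r, I) = (-4*(-1 + 3))*((I - 1*(-5)) - 8) = (-4*2)*((I + 5) - 8) = -8*((5 + I) - 8) = -8*(-3 + I) = 24 - 8*I)
(-45141 - 36517)/(A(-5, 55) + 32871) = (-45141 - 36517)/((24 - 8*55) + 32871) = -81658/((24 - 440) + 32871) = -81658/(-416 + 32871) = -81658/32455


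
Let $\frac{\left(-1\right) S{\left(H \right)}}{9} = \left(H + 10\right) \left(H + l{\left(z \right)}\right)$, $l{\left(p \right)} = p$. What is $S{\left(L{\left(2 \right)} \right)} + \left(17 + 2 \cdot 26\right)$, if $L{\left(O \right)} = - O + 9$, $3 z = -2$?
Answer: $-900$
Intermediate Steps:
$z = - \frac{2}{3}$ ($z = \frac{1}{3} \left(-2\right) = - \frac{2}{3} \approx -0.66667$)
$L{\left(O \right)} = 9 - O$
$S{\left(H \right)} = - 9 \left(10 + H\right) \left(- \frac{2}{3} + H\right)$ ($S{\left(H \right)} = - 9 \left(H + 10\right) \left(H - \frac{2}{3}\right) = - 9 \left(10 + H\right) \left(- \frac{2}{3} + H\right)$)
$S{\left(L{\left(2 \right)} \right)} + \left(17 + 2 \cdot 26\right) = \left(60 - 84 \left(9 - 2\right) - 9 \left(9 - 2\right)^{2}\right) + \left(17 + 2 \cdot 26\right) = \left(60 - 84 \left(9 - 2\right) - 9 \left(9 - 2\right)^{2}\right) + \left(17 + 52\right) = \left(60 - 588 - 9 \cdot 7^{2}\right) + 69 = \left(60 - 588 - 441\right) + 69 = -969 + 69 = -900$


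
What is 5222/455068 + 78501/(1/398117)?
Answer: 7111025133179089/227534 ≈ 3.1253e+10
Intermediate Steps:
5222/455068 + 78501/(1/398117) = 5222*(1/455068) + 78501/(1/398117) = 2611/227534 + 78501*398117 = 2611/227534 + 31252582617 = 7111025133179089/227534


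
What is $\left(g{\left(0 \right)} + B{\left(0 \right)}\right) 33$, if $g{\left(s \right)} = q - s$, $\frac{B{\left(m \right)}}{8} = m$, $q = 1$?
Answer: $33$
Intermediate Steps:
$B{\left(m \right)} = 8 m$
$g{\left(s \right)} = 1 - s$
$\left(g{\left(0 \right)} + B{\left(0 \right)}\right) 33 = \left(\left(1 - 0\right) + 8 \cdot 0\right) 33 = \left(\left(1 + 0\right) + 0\right) 33 = \left(1 + 0\right) 33 = 1 \cdot 33 = 33$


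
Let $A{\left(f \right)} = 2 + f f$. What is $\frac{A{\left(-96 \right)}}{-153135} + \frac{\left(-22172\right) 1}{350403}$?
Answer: $- \frac{2208441358}{17886321135} \approx -0.12347$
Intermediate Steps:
$A{\left(f \right)} = 2 + f^{2}$
$\frac{A{\left(-96 \right)}}{-153135} + \frac{\left(-22172\right) 1}{350403} = \frac{2 + \left(-96\right)^{2}}{-153135} + \frac{\left(-22172\right) 1}{350403} = \left(2 + 9216\right) \left(- \frac{1}{153135}\right) - \frac{22172}{350403} = 9218 \left(- \frac{1}{153135}\right) - \frac{22172}{350403} = - \frac{9218}{153135} - \frac{22172}{350403} = - \frac{2208441358}{17886321135}$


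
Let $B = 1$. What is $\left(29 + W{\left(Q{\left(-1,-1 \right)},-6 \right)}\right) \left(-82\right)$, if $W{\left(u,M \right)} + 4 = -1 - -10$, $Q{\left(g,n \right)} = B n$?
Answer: $-2788$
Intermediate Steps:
$Q{\left(g,n \right)} = n$ ($Q{\left(g,n \right)} = 1 n = n$)
$W{\left(u,M \right)} = 5$ ($W{\left(u,M \right)} = -4 - -9 = -4 + \left(-1 + 10\right) = -4 + 9 = 5$)
$\left(29 + W{\left(Q{\left(-1,-1 \right)},-6 \right)}\right) \left(-82\right) = \left(29 + 5\right) \left(-82\right) = 34 \left(-82\right) = -2788$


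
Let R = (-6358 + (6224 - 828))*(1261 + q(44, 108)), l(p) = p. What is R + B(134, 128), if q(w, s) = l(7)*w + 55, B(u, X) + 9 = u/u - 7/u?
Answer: -209347671/134 ≈ -1.5623e+6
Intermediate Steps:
B(u, X) = -8 - 7/u (B(u, X) = -9 + (u/u - 7/u) = -9 + (1 - 7/u) = -8 - 7/u)
q(w, s) = 55 + 7*w (q(w, s) = 7*w + 55 = 55 + 7*w)
R = -1562288 (R = (-6358 + (6224 - 828))*(1261 + (55 + 7*44)) = (-6358 + 5396)*(1261 + (55 + 308)) = -962*(1261 + 363) = -962*1624 = -1562288)
R + B(134, 128) = -1562288 + (-8 - 7/134) = -1562288 - 1079/134 = -209347671/134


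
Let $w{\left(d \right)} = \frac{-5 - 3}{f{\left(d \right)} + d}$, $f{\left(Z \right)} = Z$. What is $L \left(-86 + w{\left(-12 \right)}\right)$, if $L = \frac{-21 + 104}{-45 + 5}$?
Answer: $\frac{21331}{120} \approx 177.76$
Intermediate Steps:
$L = - \frac{83}{40}$ ($L = \frac{83}{-40} = 83 \left(- \frac{1}{40}\right) = - \frac{83}{40} \approx -2.075$)
$w{\left(d \right)} = - \frac{4}{d}$ ($w{\left(d \right)} = \frac{-5 - 3}{d + d} = - \frac{8}{2 d} = - 8 \frac{1}{2 d} = - \frac{4}{d}$)
$L \left(-86 + w{\left(-12 \right)}\right) = - \frac{83 \left(-86 - \frac{4}{-12}\right)}{40} = - \frac{83 \left(-86 - - \frac{1}{3}\right)}{40} = - \frac{83 \left(-86 + \frac{1}{3}\right)}{40} = \left(- \frac{83}{40}\right) \left(- \frac{257}{3}\right) = \frac{21331}{120}$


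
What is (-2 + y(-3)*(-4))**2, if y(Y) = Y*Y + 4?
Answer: 2916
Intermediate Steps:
y(Y) = 4 + Y**2 (y(Y) = Y**2 + 4 = 4 + Y**2)
(-2 + y(-3)*(-4))**2 = (-2 + (4 + (-3)**2)*(-4))**2 = (-2 + (4 + 9)*(-4))**2 = (-2 + 13*(-4))**2 = (-2 - 52)**2 = (-54)**2 = 2916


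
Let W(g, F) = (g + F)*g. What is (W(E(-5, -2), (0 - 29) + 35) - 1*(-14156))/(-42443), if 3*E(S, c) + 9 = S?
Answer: -127348/381987 ≈ -0.33338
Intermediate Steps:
E(S, c) = -3 + S/3
W(g, F) = g*(F + g) (W(g, F) = (F + g)*g = g*(F + g))
(W(E(-5, -2), (0 - 29) + 35) - 1*(-14156))/(-42443) = ((-3 + (⅓)*(-5))*(((0 - 29) + 35) + (-3 + (⅓)*(-5))) - 1*(-14156))/(-42443) = ((-3 - 5/3)*((-29 + 35) + (-3 - 5/3)) + 14156)*(-1/42443) = (-14*(6 - 14/3)/3 + 14156)*(-1/42443) = (-14/3*4/3 + 14156)*(-1/42443) = (-56/9 + 14156)*(-1/42443) = (127348/9)*(-1/42443) = -127348/381987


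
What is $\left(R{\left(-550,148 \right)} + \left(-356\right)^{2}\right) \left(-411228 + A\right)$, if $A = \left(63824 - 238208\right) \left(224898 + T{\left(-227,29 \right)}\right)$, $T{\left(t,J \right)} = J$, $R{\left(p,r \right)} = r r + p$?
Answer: $-5808694184315640$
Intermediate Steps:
$R{\left(p,r \right)} = p + r^{2}$ ($R{\left(p,r \right)} = r^{2} + p = p + r^{2}$)
$A = -39223669968$ ($A = \left(63824 - 238208\right) \left(224898 + 29\right) = \left(-174384\right) 224927 = -39223669968$)
$\left(R{\left(-550,148 \right)} + \left(-356\right)^{2}\right) \left(-411228 + A\right) = \left(\left(-550 + 148^{2}\right) + \left(-356\right)^{2}\right) \left(-411228 - 39223669968\right) = \left(\left(-550 + 21904\right) + 126736\right) \left(-39224081196\right) = \left(21354 + 126736\right) \left(-39224081196\right) = 148090 \left(-39224081196\right) = -5808694184315640$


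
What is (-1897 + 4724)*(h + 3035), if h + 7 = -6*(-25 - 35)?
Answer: 9577876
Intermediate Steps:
h = 353 (h = -7 - 6*(-25 - 35) = -7 - 6*(-60) = -7 + 360 = 353)
(-1897 + 4724)*(h + 3035) = (-1897 + 4724)*(353 + 3035) = 2827*3388 = 9577876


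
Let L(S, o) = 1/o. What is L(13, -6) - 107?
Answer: -643/6 ≈ -107.17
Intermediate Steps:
L(13, -6) - 107 = 1/(-6) - 107 = -⅙ - 107 = -643/6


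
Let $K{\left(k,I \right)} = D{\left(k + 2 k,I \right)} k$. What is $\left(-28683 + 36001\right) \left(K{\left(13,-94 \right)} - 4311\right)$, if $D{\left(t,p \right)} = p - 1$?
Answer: $-40585628$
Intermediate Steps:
$D{\left(t,p \right)} = -1 + p$
$K{\left(k,I \right)} = k \left(-1 + I\right)$ ($K{\left(k,I \right)} = \left(-1 + I\right) k = k \left(-1 + I\right)$)
$\left(-28683 + 36001\right) \left(K{\left(13,-94 \right)} - 4311\right) = \left(-28683 + 36001\right) \left(13 \left(-1 - 94\right) - 4311\right) = 7318 \left(13 \left(-95\right) - 4311\right) = 7318 \left(-1235 - 4311\right) = 7318 \left(-5546\right) = -40585628$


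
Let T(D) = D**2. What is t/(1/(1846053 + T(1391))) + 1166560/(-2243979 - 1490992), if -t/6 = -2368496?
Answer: 200682839116357457504/3734971 ≈ 5.3731e+13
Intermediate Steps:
t = 14210976 (t = -6*(-2368496) = 14210976)
t/(1/(1846053 + T(1391))) + 1166560/(-2243979 - 1490992) = 14210976/(1/(1846053 + 1391**2)) + 1166560/(-2243979 - 1490992) = 14210976/(1/(1846053 + 1934881)) + 1166560/(-3734971) = 14210976/(1/3780934) + 1166560*(-1/3734971) = 14210976/(1/3780934) - 1166560/3734971 = 14210976*3780934 - 1166560/3734971 = 53730762331584 - 1166560/3734971 = 200682839116357457504/3734971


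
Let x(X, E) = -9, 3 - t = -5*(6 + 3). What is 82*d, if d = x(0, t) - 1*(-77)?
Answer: 5576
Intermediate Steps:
t = 48 (t = 3 - (-5)*(6 + 3) = 3 - (-5)*9 = 3 - 1*(-45) = 3 + 45 = 48)
d = 68 (d = -9 - 1*(-77) = -9 + 77 = 68)
82*d = 82*68 = 5576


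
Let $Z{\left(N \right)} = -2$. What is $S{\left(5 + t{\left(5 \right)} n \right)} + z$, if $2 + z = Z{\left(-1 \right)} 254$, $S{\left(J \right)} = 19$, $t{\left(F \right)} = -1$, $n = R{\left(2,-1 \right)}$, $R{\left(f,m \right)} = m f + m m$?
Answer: $-491$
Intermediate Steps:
$R{\left(f,m \right)} = m^{2} + f m$ ($R{\left(f,m \right)} = f m + m^{2} = m^{2} + f m$)
$n = -1$ ($n = - (2 - 1) = \left(-1\right) 1 = -1$)
$z = -510$ ($z = -2 - 508 = -510$)
$S{\left(5 + t{\left(5 \right)} n \right)} + z = 19 - 510 = -491$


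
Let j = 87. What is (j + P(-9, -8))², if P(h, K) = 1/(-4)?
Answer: 120409/16 ≈ 7525.6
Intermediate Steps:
P(h, K) = -¼
(j + P(-9, -8))² = (87 - ¼)² = (347/4)² = 120409/16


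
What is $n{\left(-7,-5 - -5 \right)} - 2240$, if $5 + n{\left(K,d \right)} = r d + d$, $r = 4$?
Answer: $-2245$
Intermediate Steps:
$n{\left(K,d \right)} = -5 + 5 d$ ($n{\left(K,d \right)} = -5 + \left(4 d + d\right) = -5 + 5 d$)
$n{\left(-7,-5 - -5 \right)} - 2240 = \left(-5 + 5 \left(-5 - -5\right)\right) - 2240 = \left(-5 + 5 \left(-5 + 5\right)\right) - 2240 = \left(-5 + 5 \cdot 0\right) - 2240 = \left(-5 + 0\right) - 2240 = -5 - 2240 = -2245$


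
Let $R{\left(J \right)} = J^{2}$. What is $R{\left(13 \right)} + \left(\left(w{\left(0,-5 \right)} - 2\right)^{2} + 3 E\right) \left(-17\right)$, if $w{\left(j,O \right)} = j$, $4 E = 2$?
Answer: $\frac{151}{2} \approx 75.5$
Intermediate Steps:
$E = \frac{1}{2}$ ($E = \frac{1}{4} \cdot 2 = \frac{1}{2} \approx 0.5$)
$R{\left(13 \right)} + \left(\left(w{\left(0,-5 \right)} - 2\right)^{2} + 3 E\right) \left(-17\right) = 13^{2} + \left(\left(0 - 2\right)^{2} + 3 \cdot \frac{1}{2}\right) \left(-17\right) = 169 + \left(\left(-2\right)^{2} + \frac{3}{2}\right) \left(-17\right) = 169 + \left(4 + \frac{3}{2}\right) \left(-17\right) = 169 + \frac{11}{2} \left(-17\right) = 169 - \frac{187}{2} = \frac{151}{2}$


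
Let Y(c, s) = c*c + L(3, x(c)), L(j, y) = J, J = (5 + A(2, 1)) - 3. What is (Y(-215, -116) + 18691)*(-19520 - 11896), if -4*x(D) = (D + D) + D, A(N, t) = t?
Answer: -2039495304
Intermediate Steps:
J = 3 (J = (5 + 1) - 3 = 6 - 3 = 3)
x(D) = -3*D/4 (x(D) = -((D + D) + D)/4 = -(2*D + D)/4 = -3*D/4)
L(j, y) = 3
Y(c, s) = 3 + c² (Y(c, s) = c*c + 3 = c² + 3 = 3 + c²)
(Y(-215, -116) + 18691)*(-19520 - 11896) = ((3 + (-215)²) + 18691)*(-19520 - 11896) = ((3 + 46225) + 18691)*(-31416) = (46228 + 18691)*(-31416) = 64919*(-31416) = -2039495304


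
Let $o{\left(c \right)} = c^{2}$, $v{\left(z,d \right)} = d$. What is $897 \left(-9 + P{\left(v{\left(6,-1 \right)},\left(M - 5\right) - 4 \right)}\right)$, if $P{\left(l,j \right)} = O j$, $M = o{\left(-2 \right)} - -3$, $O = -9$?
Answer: $8073$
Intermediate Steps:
$M = 7$ ($M = \left(-2\right)^{2} - -3 = 4 + 3 = 7$)
$P{\left(l,j \right)} = - 9 j$
$897 \left(-9 + P{\left(v{\left(6,-1 \right)},\left(M - 5\right) - 4 \right)}\right) = 897 \left(-9 - 9 \left(\left(7 - 5\right) - 4\right)\right) = 897 \left(-9 - 9 \left(2 - 4\right)\right) = 897 \left(-9 - -18\right) = 897 \left(-9 + 18\right) = 897 \cdot 9 = 8073$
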